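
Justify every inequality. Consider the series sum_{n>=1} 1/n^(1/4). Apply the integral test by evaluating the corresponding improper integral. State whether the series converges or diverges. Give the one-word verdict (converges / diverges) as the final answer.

Let f(x) = x^(-1/4). Then f is positive, continuous, and decreasing on [1, infinity), so the integral test applies.
Compute the improper integral int_{1}^infinity f(x) dx:
  antiderivative F(x) = 4*x^(3/4)/3.
  As x -> infinity, F(x) -> infinity (since p = 1/4 < 1).
  So the integral diverges. By the integral test, the series diverges.

diverges


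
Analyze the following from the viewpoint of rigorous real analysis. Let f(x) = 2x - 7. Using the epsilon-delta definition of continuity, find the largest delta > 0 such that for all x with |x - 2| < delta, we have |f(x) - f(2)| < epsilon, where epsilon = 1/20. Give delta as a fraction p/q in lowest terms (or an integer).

We compute f(2) = 2*(2) - 7 = -3.
|f(x) - f(2)| = |2x - 7 - (-3)| = |2(x - 2)| = 2|x - 2|.
We need 2|x - 2| < 1/20, i.e. |x - 2| < 1/20 / 2 = 1/40.
So any delta <= 1/40 works. Conversely, if delta > 1/40, then x = 2 + 1/40 satisfies |x - 2| = 1/40 < delta but |f(x) - f(2)| = 2 * 1/40 = 1/20, which is not < 1/20; so no larger delta works.
Hence the largest such delta is 1/40.

1/40


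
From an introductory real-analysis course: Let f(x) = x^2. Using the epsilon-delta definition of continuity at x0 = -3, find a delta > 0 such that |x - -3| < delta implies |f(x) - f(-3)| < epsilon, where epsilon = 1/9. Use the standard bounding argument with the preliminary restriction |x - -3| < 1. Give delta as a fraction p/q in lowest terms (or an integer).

Factor: |x^2 - (-3)^2| = |x - -3| * |x + -3|.
Impose |x - -3| < 1 first. Then |x + -3| = |(x - -3) + 2*(-3)| <= |x - -3| + 2*|-3| < 1 + 6 = 7.
So |x^2 - (-3)^2| < delta * 7.
We need delta * 7 <= 1/9, i.e. delta <= 1/9/7 = 1/63.
Since 1/63 < 1, this is tighter than 1; take delta = 1/63.
So delta = 1/63 works.

1/63


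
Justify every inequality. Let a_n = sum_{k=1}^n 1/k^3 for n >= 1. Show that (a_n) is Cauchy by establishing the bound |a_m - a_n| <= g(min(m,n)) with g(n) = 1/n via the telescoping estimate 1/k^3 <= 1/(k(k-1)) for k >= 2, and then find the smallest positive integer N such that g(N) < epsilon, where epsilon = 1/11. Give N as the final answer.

For m > n >= 1: |a_m - a_n| = sum_{k=n+1}^m 1/k^3.
Use 1/k^3 <= 1/(k(k-1)) = 1/(k-1) - 1/k for k >= 2 (which holds since k^3 >= k^2 >= k(k-1) for k >= 2):
sum_{k=n+1}^m 1/k^3 <= sum_{k=n+1}^m (1/(k-1) - 1/k) = 1/n - 1/m <= 1/n.
By symmetry the same bound holds with n,m swapped, so |a_m - a_n| <= 1/min(m,n) = g(min(m,n)). Since g(n) -> 0, (a_n) is Cauchy.
Now solve g(N) < 1/11: 1/N < 1/11 <=> N > 1/(1/11) = 11.
The smallest integer strictly greater than 11 is N = 12.
Check: g(12) = 1/12 < 1/11; g(11) = 1/11 >= 1/11. So N = 12.

12


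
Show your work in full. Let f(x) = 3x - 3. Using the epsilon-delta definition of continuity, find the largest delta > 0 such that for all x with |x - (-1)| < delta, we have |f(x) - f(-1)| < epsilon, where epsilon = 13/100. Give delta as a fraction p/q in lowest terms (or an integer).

We compute f(-1) = 3*(-1) - 3 = -6.
|f(x) - f(-1)| = |3x - 3 - (-6)| = |3(x - (-1))| = 3|x - (-1)|.
We need 3|x - (-1)| < 13/100, i.e. |x - (-1)| < 13/100 / 3 = 13/300.
So any delta <= 13/300 works. Conversely, if delta > 13/300, then x = -1 + 13/300 satisfies |x - (-1)| = 13/300 < delta but |f(x) - f(-1)| = 3 * 13/300 = 13/100, which is not < 13/100; so no larger delta works.
Hence the largest such delta is 13/300.

13/300


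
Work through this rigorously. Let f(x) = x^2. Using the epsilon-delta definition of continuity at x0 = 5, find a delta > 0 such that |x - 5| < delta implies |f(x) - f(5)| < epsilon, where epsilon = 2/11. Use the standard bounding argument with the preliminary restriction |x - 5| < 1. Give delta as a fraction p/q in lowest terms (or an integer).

Factor: |x^2 - (5)^2| = |x - 5| * |x + 5|.
Impose |x - 5| < 1 first. Then |x + 5| = |(x - 5) + 2*(5)| <= |x - 5| + 2*|5| < 1 + 10 = 11.
So |x^2 - (5)^2| < delta * 11.
We need delta * 11 <= 2/11, i.e. delta <= 2/11/11 = 2/121.
Since 2/121 < 1, this is tighter than 1; take delta = 2/121.
So delta = 2/121 works.

2/121


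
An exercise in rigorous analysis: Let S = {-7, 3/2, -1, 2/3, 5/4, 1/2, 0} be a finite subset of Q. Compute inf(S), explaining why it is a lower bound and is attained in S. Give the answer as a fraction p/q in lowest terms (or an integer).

S is finite, so inf(S) = min(S).
Sorted increasing:
-7, -1, 0, 1/2, 2/3, 5/4, 3/2
The extremum is -7.
For every x in S, x >= -7. And -7 is in S, so it is attained.
Therefore inf(S) = -7.

-7


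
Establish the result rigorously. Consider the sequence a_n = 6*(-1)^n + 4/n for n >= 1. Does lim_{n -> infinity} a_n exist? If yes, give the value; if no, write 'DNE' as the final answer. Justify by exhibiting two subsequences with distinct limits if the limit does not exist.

Examine the behaviour of a_n along subsequences.
a_{2k} = 6 + 4/(2k) -> 6. a_{2k+1} = -6 + 4/(2k+1) -> -6.
Since these two subsequential limits are 6 and -6, distinct, the full sequence cannot converge (a convergent sequence has all subsequences tending to the same limit). So lim a_n does not exist.

DNE


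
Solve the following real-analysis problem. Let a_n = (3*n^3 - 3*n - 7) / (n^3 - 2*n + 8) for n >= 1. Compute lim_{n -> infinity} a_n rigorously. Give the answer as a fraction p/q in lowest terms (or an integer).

Divide numerator and denominator by n^3, the highest power:
numerator / n^3 = 3 - 3/n^2 - 7/n^3
denominator / n^3 = 1 - 2/n^2 + 8/n^3
As n -> infinity, all terms of the form c/n^k (k >= 1) tend to 0.
So numerator / n^3 -> 3 and denominator / n^3 -> 1.
Therefore lim a_n = 3.

3


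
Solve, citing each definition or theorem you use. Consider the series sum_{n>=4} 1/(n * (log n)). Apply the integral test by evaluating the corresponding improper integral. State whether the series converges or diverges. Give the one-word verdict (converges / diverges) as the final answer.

Let f(x) = 1/(x*log(x)). Then f is positive, continuous, and decreasing on [4, infinity), so the integral test applies.
Compute the improper integral int_{4}^infinity f(x) dx:
  antiderivative F(x) = log(log(x)).
  F(x) = log(log(x)) -> infinity as x -> infinity. The integral diverges, so by the integral test, the series diverges.

diverges


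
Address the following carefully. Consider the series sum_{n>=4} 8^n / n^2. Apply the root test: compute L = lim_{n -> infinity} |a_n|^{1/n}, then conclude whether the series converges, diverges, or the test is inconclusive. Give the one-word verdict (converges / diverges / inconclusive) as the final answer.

Let a_n denote the general term. Form |a_n|^(1/n) and simplify:
|a_n|^(1/n) = 8/n^(2/n)
Take the limit as n -> infinity: L = 8.
Since L = 8 > 1, the root test implies divergence.

diverges


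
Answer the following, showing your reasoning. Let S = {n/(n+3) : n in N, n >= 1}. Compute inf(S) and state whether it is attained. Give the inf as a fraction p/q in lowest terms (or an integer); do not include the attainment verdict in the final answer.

Analysis:
- Values: 1/4, 2/5, 1/2, 4/7, ... strictly increasing.
- Minimum is 1/4 (n=1); inf = 1/4 (attained).
- n/(n+3) = 1 - 3/(n+3) -> 1 from below as n -> infinity, and never equals 1.
- So sup = 1 (not attained).
Conclusion: inf(S) = 1/4, attained in S.

1/4


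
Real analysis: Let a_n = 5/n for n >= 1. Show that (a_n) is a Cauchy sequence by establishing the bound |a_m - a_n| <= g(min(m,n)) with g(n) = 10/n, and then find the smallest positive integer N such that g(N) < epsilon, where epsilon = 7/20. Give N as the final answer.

For any m, n >= 1, by the triangle inequality:
|a_m - a_n| = |5/m - 5/n| <= 5*1/m + 5*1/n <= 10/min(m,n).
So g(n) = 10/n bounds the Cauchy difference. Since g(n) -> 0, (a_n) is Cauchy.
Now solve g(N) < 7/20: 10/N < 7/20 <=> N > 10 / (7/20) = 200/7.
The smallest integer strictly greater than 200/7 is N = 29.
Check: g(29) = 10/29 = 10/29 < 7/20; g(28) = 5/14 >= 7/20. So N = 29.

29


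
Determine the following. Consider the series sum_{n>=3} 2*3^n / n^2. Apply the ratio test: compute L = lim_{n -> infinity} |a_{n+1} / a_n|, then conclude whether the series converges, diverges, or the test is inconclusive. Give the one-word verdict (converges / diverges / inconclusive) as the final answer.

Let a_n denote the general term. Form the ratio a_{n+1}/a_n and simplify:
a_{n+1}/a_n = 3*n^2/(n + 1)^2
Take the limit as n -> infinity: L = 3.
Since L = 3 > 1 (or L = infinity), the ratio test implies the series diverges.

diverges


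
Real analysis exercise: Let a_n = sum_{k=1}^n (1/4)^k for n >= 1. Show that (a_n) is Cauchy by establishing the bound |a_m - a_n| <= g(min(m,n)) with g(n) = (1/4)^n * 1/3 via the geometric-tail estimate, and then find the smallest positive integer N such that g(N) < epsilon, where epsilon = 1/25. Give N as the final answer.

For m > n >= 1: |a_m - a_n| = sum_{k=n+1}^m (1/4)^k < sum_{k=n+1}^infinity (1/4)^k = (1/4)^(n+1) / (1 - 1/4) = (1/4)^n * (1/4) * (4/3) = (1/4)^n * 1/3.
So g(n) = (1/4)^n / 3. Since g(n) -> 0, (a_n) is Cauchy.
Now solve g(N) < 1/25: (1/4)^N / 3 < 1/25 <=> 4^N > 1 / (3 * 1/25) = 25/3.
Check powers of 4: 4^1 = 4 <= 25/3, 4^2 = 16 > 25/3.
So the smallest such N is 2. Check: g(2) = 1/(3 * 16) = 1/48 < 1/25.

2


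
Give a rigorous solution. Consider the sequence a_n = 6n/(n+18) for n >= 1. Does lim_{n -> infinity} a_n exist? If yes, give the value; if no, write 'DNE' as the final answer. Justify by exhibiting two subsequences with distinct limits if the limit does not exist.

Examine the behaviour of a_n along subsequences.
Even-n subsequence a_{2k} = 6(2k)/(2k+18) -> 6. Odd-n subsequence a_{2k+1} = 6(2k+1)/(2k+19) -> 6. Both tend to 6, which suggests the limit is 6; verify directly.
|a_n - 6| = |6n - 6(n+18)| / (n+18) = 108/(n+18) < 108/n for every n >= 1.
Given epsilon > 0, choose a positive integer N > 108/epsilon. Then for all n >= N, |a_n - 6| < 108/n <= 108/N < epsilon.
So by the definition of the limit, lim a_n exists and equals 6.

6


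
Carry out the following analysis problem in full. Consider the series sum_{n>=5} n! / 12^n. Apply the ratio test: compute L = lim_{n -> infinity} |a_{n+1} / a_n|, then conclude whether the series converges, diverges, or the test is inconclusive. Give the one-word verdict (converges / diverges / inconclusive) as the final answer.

Let a_n denote the general term. Form the ratio a_{n+1}/a_n and simplify:
a_{n+1}/a_n = n/12 + 1/12
Take the limit as n -> infinity: L = infinity.
Since L = infinity > 1 (or L = infinity), the ratio test implies the series diverges.

diverges


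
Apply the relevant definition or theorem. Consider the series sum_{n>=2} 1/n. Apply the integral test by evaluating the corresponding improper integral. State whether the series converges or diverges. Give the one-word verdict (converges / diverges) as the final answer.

Let f(x) = 1/x. Then f is positive, continuous, and decreasing on [2, infinity), so the integral test applies.
Compute the improper integral int_{2}^infinity f(x) dx:
  antiderivative F(x) = log(x).
  As x -> infinity, log(x) -> infinity.
  So int = infinity - log(2) = infinity. By the integral test, the series diverges.

diverges


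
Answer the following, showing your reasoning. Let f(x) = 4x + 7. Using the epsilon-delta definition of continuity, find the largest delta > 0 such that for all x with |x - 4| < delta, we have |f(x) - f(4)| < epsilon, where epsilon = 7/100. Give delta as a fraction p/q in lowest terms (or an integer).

We compute f(4) = 4*(4) + 7 = 23.
|f(x) - f(4)| = |4x + 7 - (23)| = |4(x - 4)| = 4|x - 4|.
We need 4|x - 4| < 7/100, i.e. |x - 4| < 7/100 / 4 = 7/400.
So any delta <= 7/400 works. Conversely, if delta > 7/400, then x = 4 + 7/400 satisfies |x - 4| = 7/400 < delta but |f(x) - f(4)| = 4 * 7/400 = 7/100, which is not < 7/100; so no larger delta works.
Hence the largest such delta is 7/400.

7/400


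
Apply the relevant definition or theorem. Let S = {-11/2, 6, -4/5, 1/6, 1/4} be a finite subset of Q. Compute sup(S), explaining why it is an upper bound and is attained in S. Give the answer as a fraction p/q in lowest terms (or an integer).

S is finite, so sup(S) = max(S).
Sorted decreasing:
6, 1/4, 1/6, -4/5, -11/2
The extremum is 6.
For every x in S, x <= 6. And 6 is in S, so it is attained.
Therefore sup(S) = 6.

6


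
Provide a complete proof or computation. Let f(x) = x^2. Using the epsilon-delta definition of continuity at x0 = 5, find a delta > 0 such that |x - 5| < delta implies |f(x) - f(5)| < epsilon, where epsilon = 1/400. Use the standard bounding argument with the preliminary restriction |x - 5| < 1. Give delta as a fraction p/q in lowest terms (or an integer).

Factor: |x^2 - (5)^2| = |x - 5| * |x + 5|.
Impose |x - 5| < 1 first. Then |x + 5| = |(x - 5) + 2*(5)| <= |x - 5| + 2*|5| < 1 + 10 = 11.
So |x^2 - (5)^2| < delta * 11.
We need delta * 11 <= 1/400, i.e. delta <= 1/400/11 = 1/4400.
Since 1/4400 < 1, this is tighter than 1; take delta = 1/4400.
So delta = 1/4400 works.

1/4400


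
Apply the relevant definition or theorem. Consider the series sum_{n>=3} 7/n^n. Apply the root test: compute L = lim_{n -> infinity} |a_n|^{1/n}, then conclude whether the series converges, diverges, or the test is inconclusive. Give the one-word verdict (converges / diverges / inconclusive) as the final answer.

Let a_n denote the general term. Form |a_n|^(1/n) and simplify:
|a_n|^(1/n) = 7^(1/n)/n
Take the limit as n -> infinity: L = 0.
Since L = 0 < 1, the root test implies convergence.

converges


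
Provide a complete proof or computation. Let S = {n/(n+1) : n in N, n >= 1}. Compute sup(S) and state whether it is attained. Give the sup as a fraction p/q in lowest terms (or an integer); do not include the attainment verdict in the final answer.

Analysis:
- Values: 1/2, 2/3, 3/4, 4/5, ... strictly increasing.
- Minimum is 1/2 (n=1); inf = 1/2 (attained).
- n/(n+1) = 1 - 1/(n+1) -> 1 from below as n -> infinity, and never equals 1.
- So sup = 1 (not attained).
Conclusion: sup(S) = 1, not attained in S.

1


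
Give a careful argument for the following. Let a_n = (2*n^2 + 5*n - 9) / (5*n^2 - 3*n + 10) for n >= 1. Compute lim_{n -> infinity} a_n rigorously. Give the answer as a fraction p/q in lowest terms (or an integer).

Divide numerator and denominator by n^2, the highest power:
numerator / n^2 = 2 + 5/n - 9/n^2
denominator / n^2 = 5 - 3/n + 10/n^2
As n -> infinity, all terms of the form c/n^k (k >= 1) tend to 0.
So numerator / n^2 -> 2 and denominator / n^2 -> 5.
Therefore lim a_n = 2/5.

2/5


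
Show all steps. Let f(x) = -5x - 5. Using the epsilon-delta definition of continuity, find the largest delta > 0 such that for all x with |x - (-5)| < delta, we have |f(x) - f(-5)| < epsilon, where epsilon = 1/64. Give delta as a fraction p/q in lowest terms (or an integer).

We compute f(-5) = -5*(-5) - 5 = 20.
|f(x) - f(-5)| = |-5x - 5 - (20)| = |-5(x - (-5))| = 5|x - (-5)|.
We need 5|x - (-5)| < 1/64, i.e. |x - (-5)| < 1/64 / 5 = 1/320.
So any delta <= 1/320 works. Conversely, if delta > 1/320, then x = -5 + 1/320 satisfies |x - (-5)| = 1/320 < delta but |f(x) - f(-5)| = 5 * 1/320 = 1/64, which is not < 1/64; so no larger delta works.
Hence the largest such delta is 1/320.

1/320


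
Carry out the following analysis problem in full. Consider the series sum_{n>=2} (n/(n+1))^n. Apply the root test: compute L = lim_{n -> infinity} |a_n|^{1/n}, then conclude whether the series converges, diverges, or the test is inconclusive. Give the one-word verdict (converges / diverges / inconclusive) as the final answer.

Let a_n denote the general term. Form |a_n|^(1/n) and simplify:
|a_n|^(1/n) = n/(n + 1)
Take the limit as n -> infinity: L = 1.
Since L = 1, the root test is inconclusive. (In fact a_n = (n/(n+1))^n -> e^(-1) != 0, so the nth-term test shows divergence; but the root test itself gives no conclusion.)

inconclusive


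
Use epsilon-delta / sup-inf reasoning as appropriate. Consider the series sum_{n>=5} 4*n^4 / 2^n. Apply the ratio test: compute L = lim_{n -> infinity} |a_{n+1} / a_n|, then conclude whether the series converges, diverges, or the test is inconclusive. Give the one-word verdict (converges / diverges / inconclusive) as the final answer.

Let a_n denote the general term. Form the ratio a_{n+1}/a_n and simplify:
a_{n+1}/a_n = (n + 1)^4/(2*n^4)
Take the limit as n -> infinity: L = 1/2.
Since L = 1/2 < 1, the ratio test implies the series converges.

converges


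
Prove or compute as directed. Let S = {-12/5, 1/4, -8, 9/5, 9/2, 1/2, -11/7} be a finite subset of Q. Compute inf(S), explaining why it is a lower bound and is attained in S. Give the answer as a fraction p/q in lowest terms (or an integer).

S is finite, so inf(S) = min(S).
Sorted increasing:
-8, -12/5, -11/7, 1/4, 1/2, 9/5, 9/2
The extremum is -8.
For every x in S, x >= -8. And -8 is in S, so it is attained.
Therefore inf(S) = -8.

-8


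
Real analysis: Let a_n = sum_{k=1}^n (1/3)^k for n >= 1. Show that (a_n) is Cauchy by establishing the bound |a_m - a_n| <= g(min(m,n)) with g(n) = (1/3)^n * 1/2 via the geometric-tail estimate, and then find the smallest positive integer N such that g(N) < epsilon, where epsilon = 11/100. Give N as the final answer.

For m > n >= 1: |a_m - a_n| = sum_{k=n+1}^m (1/3)^k < sum_{k=n+1}^infinity (1/3)^k = (1/3)^(n+1) / (1 - 1/3) = (1/3)^n * (1/3) * (3/2) = (1/3)^n * 1/2.
So g(n) = (1/3)^n / 2. Since g(n) -> 0, (a_n) is Cauchy.
Now solve g(N) < 11/100: (1/3)^N / 2 < 11/100 <=> 3^N > 1 / (2 * 11/100) = 50/11.
Check powers of 3: 3^1 = 3 <= 50/11, 3^2 = 9 > 50/11.
So the smallest such N is 2. Check: g(2) = 1/(2 * 9) = 1/18 < 11/100.

2


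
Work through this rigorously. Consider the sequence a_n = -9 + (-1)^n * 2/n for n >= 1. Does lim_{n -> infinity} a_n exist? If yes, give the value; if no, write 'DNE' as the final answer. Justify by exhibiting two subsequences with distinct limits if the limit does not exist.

Examine the behaviour of a_n along subsequences.
Even-n subsequence a_{2k} = -9 + 2/(2k) -> -9. Odd-n subsequence a_{2k+1} = -9 - 2/(2k+1) -> -9. Both tend to -9, which suggests the limit is -9; verify directly.
|a_n - (-9)| = |(-1)^n * 2/n| = 2/n for every n >= 1.
Given epsilon > 0, choose a positive integer N > 2/epsilon. Then for all n >= N, |a_n - (-9)| = 2/n <= 2/N < epsilon.
So by the definition of the limit, lim a_n exists and equals -9.

-9


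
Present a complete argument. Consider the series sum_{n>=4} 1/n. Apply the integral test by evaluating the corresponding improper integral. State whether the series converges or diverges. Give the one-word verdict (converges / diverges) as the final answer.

Let f(x) = 1/x. Then f is positive, continuous, and decreasing on [4, infinity), so the integral test applies.
Compute the improper integral int_{4}^infinity f(x) dx:
  antiderivative F(x) = log(x).
  As x -> infinity, log(x) -> infinity.
  So int = infinity - log(4) = infinity. By the integral test, the series diverges.

diverges


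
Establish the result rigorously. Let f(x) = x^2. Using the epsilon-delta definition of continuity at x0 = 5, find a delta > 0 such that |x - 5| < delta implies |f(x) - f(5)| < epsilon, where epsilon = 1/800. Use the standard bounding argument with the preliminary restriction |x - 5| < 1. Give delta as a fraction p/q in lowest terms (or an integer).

Factor: |x^2 - (5)^2| = |x - 5| * |x + 5|.
Impose |x - 5| < 1 first. Then |x + 5| = |(x - 5) + 2*(5)| <= |x - 5| + 2*|5| < 1 + 10 = 11.
So |x^2 - (5)^2| < delta * 11.
We need delta * 11 <= 1/800, i.e. delta <= 1/800/11 = 1/8800.
Since 1/8800 < 1, this is tighter than 1; take delta = 1/8800.
So delta = 1/8800 works.

1/8800


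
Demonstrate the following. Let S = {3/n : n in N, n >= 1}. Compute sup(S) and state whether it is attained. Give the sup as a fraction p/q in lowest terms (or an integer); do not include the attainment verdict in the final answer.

Analysis:
- Values: 3, 3/2, 1, 3/4, ... strictly decreasing.
- The maximum is 3 (n=1); sup = 3 (attained).
- The set is bounded below by 0; 3/n -> 0 so 0 is the greatest lower bound.
- 0 is not in the set, so inf = 0 is not attained.
Conclusion: sup(S) = 3, attained in S.

3


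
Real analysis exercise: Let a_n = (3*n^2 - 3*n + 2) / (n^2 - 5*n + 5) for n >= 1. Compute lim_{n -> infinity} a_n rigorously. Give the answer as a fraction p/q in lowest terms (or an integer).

Divide numerator and denominator by n^2, the highest power:
numerator / n^2 = 3 - 3/n + 2/n^2
denominator / n^2 = 1 - 5/n + 5/n^2
As n -> infinity, all terms of the form c/n^k (k >= 1) tend to 0.
So numerator / n^2 -> 3 and denominator / n^2 -> 1.
Therefore lim a_n = 3.

3


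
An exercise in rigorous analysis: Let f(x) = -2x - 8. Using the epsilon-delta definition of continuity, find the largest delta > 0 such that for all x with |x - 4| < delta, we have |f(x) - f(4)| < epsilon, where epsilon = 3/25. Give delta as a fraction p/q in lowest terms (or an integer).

We compute f(4) = -2*(4) - 8 = -16.
|f(x) - f(4)| = |-2x - 8 - (-16)| = |-2(x - 4)| = 2|x - 4|.
We need 2|x - 4| < 3/25, i.e. |x - 4| < 3/25 / 2 = 3/50.
So any delta <= 3/50 works. Conversely, if delta > 3/50, then x = 4 + 3/50 satisfies |x - 4| = 3/50 < delta but |f(x) - f(4)| = 2 * 3/50 = 3/25, which is not < 3/25; so no larger delta works.
Hence the largest such delta is 3/50.

3/50


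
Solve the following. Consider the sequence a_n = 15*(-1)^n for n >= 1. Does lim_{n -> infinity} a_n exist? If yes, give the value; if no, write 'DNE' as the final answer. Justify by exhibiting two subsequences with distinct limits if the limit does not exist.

Examine the behaviour of a_n along subsequences.
Even-n subsequence a_{2k} = 15 -> 15. Odd-n subsequence a_{2k+1} = -15 -> -15.
Since these two subsequential limits are 15 and -15, distinct, the full sequence cannot converge (a convergent sequence has all subsequences tending to the same limit). So lim a_n does not exist.

DNE


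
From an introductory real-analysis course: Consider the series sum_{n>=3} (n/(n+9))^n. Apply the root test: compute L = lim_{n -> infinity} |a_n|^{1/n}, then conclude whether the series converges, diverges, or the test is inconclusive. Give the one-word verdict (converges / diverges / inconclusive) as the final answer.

Let a_n denote the general term. Form |a_n|^(1/n) and simplify:
|a_n|^(1/n) = n/(n + 9)
Take the limit as n -> infinity: L = 1.
Since L = 1, the root test is inconclusive. (In fact a_n = (n/(n+9))^n -> e^(-9) != 0, so the nth-term test shows divergence; but the root test itself gives no conclusion.)

inconclusive


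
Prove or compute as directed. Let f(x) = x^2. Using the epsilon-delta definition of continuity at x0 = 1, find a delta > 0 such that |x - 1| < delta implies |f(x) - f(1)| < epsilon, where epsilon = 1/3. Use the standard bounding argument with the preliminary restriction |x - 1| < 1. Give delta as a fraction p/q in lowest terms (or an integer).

Factor: |x^2 - (1)^2| = |x - 1| * |x + 1|.
Impose |x - 1| < 1 first. Then |x + 1| = |(x - 1) + 2*(1)| <= |x - 1| + 2*|1| < 1 + 2 = 3.
So |x^2 - (1)^2| < delta * 3.
We need delta * 3 <= 1/3, i.e. delta <= 1/3/3 = 1/9.
Since 1/9 < 1, this is tighter than 1; take delta = 1/9.
So delta = 1/9 works.

1/9


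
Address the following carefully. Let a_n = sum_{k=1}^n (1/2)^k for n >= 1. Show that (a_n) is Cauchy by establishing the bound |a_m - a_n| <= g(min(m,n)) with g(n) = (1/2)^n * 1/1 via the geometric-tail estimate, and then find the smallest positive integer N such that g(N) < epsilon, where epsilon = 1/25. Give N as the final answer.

For m > n >= 1: |a_m - a_n| = sum_{k=n+1}^m (1/2)^k < sum_{k=n+1}^infinity (1/2)^k = (1/2)^(n+1) / (1 - 1/2) = (1/2)^n * (1/2) * (2/1) = (1/2)^n * 1/1.
So g(n) = (1/2)^n / 1. Since g(n) -> 0, (a_n) is Cauchy.
Now solve g(N) < 1/25: (1/2)^N / 1 < 1/25 <=> 2^N > 1 / (1 * 1/25) = 25.
Check powers of 2: 2^4 = 16 <= 25, 2^5 = 32 > 25.
So the smallest such N is 5. Check: g(5) = 1/(1 * 32) = 1/32 < 1/25.

5


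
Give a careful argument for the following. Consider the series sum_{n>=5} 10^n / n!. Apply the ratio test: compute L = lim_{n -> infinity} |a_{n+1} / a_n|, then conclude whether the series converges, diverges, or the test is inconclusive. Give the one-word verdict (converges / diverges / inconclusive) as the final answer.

Let a_n denote the general term. Form the ratio a_{n+1}/a_n and simplify:
a_{n+1}/a_n = 10/(n + 1)
Take the limit as n -> infinity: L = 0.
Since L = 0 < 1, the ratio test implies the series converges.

converges


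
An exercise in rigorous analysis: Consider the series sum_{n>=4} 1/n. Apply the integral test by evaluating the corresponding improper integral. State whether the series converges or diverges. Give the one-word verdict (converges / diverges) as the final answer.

Let f(x) = 1/x. Then f is positive, continuous, and decreasing on [4, infinity), so the integral test applies.
Compute the improper integral int_{4}^infinity f(x) dx:
  antiderivative F(x) = log(x).
  As x -> infinity, log(x) -> infinity.
  So int = infinity - log(4) = infinity. By the integral test, the series diverges.

diverges


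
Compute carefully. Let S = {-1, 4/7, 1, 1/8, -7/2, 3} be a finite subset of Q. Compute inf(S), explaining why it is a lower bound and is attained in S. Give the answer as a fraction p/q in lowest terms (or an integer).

S is finite, so inf(S) = min(S).
Sorted increasing:
-7/2, -1, 1/8, 4/7, 1, 3
The extremum is -7/2.
For every x in S, x >= -7/2. And -7/2 is in S, so it is attained.
Therefore inf(S) = -7/2.

-7/2


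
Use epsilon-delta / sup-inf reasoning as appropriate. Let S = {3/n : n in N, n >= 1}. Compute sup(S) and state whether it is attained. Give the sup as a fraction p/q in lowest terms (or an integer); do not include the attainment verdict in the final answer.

Analysis:
- Values: 3, 3/2, 1, 3/4, ... strictly decreasing.
- The maximum is 3 (n=1); sup = 3 (attained).
- The set is bounded below by 0; 3/n -> 0 so 0 is the greatest lower bound.
- 0 is not in the set, so inf = 0 is not attained.
Conclusion: sup(S) = 3, attained in S.

3


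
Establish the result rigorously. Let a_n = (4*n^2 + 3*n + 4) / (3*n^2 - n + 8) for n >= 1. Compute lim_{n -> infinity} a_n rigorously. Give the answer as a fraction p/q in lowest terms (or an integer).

Divide numerator and denominator by n^2, the highest power:
numerator / n^2 = 4 + 3/n + 4/n^2
denominator / n^2 = 3 - 1/n + 8/n^2
As n -> infinity, all terms of the form c/n^k (k >= 1) tend to 0.
So numerator / n^2 -> 4 and denominator / n^2 -> 3.
Therefore lim a_n = 4/3.

4/3


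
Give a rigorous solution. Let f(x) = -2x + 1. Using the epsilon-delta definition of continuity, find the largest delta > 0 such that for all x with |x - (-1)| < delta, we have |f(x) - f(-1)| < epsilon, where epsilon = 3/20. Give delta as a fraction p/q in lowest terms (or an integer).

We compute f(-1) = -2*(-1) + 1 = 3.
|f(x) - f(-1)| = |-2x + 1 - (3)| = |-2(x - (-1))| = 2|x - (-1)|.
We need 2|x - (-1)| < 3/20, i.e. |x - (-1)| < 3/20 / 2 = 3/40.
So any delta <= 3/40 works. Conversely, if delta > 3/40, then x = -1 + 3/40 satisfies |x - (-1)| = 3/40 < delta but |f(x) - f(-1)| = 2 * 3/40 = 3/20, which is not < 3/20; so no larger delta works.
Hence the largest such delta is 3/40.

3/40


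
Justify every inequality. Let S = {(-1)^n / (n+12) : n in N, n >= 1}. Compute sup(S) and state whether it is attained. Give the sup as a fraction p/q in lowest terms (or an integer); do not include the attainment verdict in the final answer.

Analysis:
- Values: -1/13, 1/14, -1/15, 1/16, -1/17, ...
- Positive terms (even n): 1/(2+12), 1/(4+12), ... decreasing -> max = 1/14 (n=2).
- Negative terms (odd n): -1/(1+12), -1/(3+12), ... increasing -> min = -1/13 (n=1).
- So sup = 1/14 (attained at n=2); inf = -1/13 (attained at n=1).
Conclusion: sup(S) = 1/14, attained in S.

1/14


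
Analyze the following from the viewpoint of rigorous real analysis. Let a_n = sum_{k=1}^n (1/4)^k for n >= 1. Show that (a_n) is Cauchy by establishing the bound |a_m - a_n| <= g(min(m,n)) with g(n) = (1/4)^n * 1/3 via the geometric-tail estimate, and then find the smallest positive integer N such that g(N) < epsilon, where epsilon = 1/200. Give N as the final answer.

For m > n >= 1: |a_m - a_n| = sum_{k=n+1}^m (1/4)^k < sum_{k=n+1}^infinity (1/4)^k = (1/4)^(n+1) / (1 - 1/4) = (1/4)^n * (1/4) * (4/3) = (1/4)^n * 1/3.
So g(n) = (1/4)^n / 3. Since g(n) -> 0, (a_n) is Cauchy.
Now solve g(N) < 1/200: (1/4)^N / 3 < 1/200 <=> 4^N > 1 / (3 * 1/200) = 200/3.
Check powers of 4: 4^3 = 64 <= 200/3, 4^4 = 256 > 200/3.
So the smallest such N is 4. Check: g(4) = 1/(3 * 256) = 1/768 < 1/200.

4


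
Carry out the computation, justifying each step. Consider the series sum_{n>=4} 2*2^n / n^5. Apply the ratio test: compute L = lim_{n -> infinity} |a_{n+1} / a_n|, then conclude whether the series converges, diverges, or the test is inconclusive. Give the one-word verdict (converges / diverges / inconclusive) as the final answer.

Let a_n denote the general term. Form the ratio a_{n+1}/a_n and simplify:
a_{n+1}/a_n = 2*n^5/(n + 1)^5
Take the limit as n -> infinity: L = 2.
Since L = 2 > 1 (or L = infinity), the ratio test implies the series diverges.

diverges


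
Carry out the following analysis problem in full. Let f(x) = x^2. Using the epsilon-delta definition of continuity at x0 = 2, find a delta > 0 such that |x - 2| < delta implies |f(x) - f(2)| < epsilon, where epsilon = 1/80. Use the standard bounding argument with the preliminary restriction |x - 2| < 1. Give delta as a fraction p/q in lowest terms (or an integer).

Factor: |x^2 - (2)^2| = |x - 2| * |x + 2|.
Impose |x - 2| < 1 first. Then |x + 2| = |(x - 2) + 2*(2)| <= |x - 2| + 2*|2| < 1 + 4 = 5.
So |x^2 - (2)^2| < delta * 5.
We need delta * 5 <= 1/80, i.e. delta <= 1/80/5 = 1/400.
Since 1/400 < 1, this is tighter than 1; take delta = 1/400.
So delta = 1/400 works.

1/400


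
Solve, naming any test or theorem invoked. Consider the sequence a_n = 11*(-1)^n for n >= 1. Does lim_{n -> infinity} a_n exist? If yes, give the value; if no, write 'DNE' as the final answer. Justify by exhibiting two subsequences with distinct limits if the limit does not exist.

Examine the behaviour of a_n along subsequences.
Even-n subsequence a_{2k} = 11 -> 11. Odd-n subsequence a_{2k+1} = -11 -> -11.
Since these two subsequential limits are 11 and -11, distinct, the full sequence cannot converge (a convergent sequence has all subsequences tending to the same limit). So lim a_n does not exist.

DNE


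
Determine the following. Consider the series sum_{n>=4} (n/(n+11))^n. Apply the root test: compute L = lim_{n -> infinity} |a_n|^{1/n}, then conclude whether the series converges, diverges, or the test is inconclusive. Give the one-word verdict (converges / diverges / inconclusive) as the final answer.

Let a_n denote the general term. Form |a_n|^(1/n) and simplify:
|a_n|^(1/n) = n/(n + 11)
Take the limit as n -> infinity: L = 1.
Since L = 1, the root test is inconclusive. (In fact a_n = (n/(n+11))^n -> e^(-11) != 0, so the nth-term test shows divergence; but the root test itself gives no conclusion.)

inconclusive


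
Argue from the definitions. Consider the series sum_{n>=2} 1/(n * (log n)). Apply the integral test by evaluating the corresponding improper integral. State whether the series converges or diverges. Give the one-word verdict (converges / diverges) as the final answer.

Let f(x) = 1/(x*log(x)). Then f is positive, continuous, and decreasing on [2, infinity), so the integral test applies.
Compute the improper integral int_{2}^infinity f(x) dx:
  antiderivative F(x) = log(log(x)).
  F(x) = log(log(x)) -> infinity as x -> infinity. The integral diverges, so by the integral test, the series diverges.

diverges


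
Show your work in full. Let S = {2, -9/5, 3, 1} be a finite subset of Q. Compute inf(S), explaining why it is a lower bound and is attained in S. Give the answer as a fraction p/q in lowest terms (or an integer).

S is finite, so inf(S) = min(S).
Sorted increasing:
-9/5, 1, 2, 3
The extremum is -9/5.
For every x in S, x >= -9/5. And -9/5 is in S, so it is attained.
Therefore inf(S) = -9/5.

-9/5


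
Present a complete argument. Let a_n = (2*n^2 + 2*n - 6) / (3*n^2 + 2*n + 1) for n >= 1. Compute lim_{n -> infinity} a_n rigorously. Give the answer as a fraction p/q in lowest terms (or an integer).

Divide numerator and denominator by n^2, the highest power:
numerator / n^2 = 2 + 2/n - 6/n^2
denominator / n^2 = 3 + 2/n + n^(-2)
As n -> infinity, all terms of the form c/n^k (k >= 1) tend to 0.
So numerator / n^2 -> 2 and denominator / n^2 -> 3.
Therefore lim a_n = 2/3.

2/3


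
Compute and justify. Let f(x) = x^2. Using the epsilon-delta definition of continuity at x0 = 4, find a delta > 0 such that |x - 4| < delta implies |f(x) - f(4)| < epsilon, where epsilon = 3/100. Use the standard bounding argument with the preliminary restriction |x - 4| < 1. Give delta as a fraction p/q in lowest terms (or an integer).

Factor: |x^2 - (4)^2| = |x - 4| * |x + 4|.
Impose |x - 4| < 1 first. Then |x + 4| = |(x - 4) + 2*(4)| <= |x - 4| + 2*|4| < 1 + 8 = 9.
So |x^2 - (4)^2| < delta * 9.
We need delta * 9 <= 3/100, i.e. delta <= 3/100/9 = 1/300.
Since 1/300 < 1, this is tighter than 1; take delta = 1/300.
So delta = 1/300 works.

1/300


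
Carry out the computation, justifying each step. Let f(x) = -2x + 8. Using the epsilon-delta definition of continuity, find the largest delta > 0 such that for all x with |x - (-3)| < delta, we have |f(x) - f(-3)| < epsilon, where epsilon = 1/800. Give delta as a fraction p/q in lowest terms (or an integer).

We compute f(-3) = -2*(-3) + 8 = 14.
|f(x) - f(-3)| = |-2x + 8 - (14)| = |-2(x - (-3))| = 2|x - (-3)|.
We need 2|x - (-3)| < 1/800, i.e. |x - (-3)| < 1/800 / 2 = 1/1600.
So any delta <= 1/1600 works. Conversely, if delta > 1/1600, then x = -3 + 1/1600 satisfies |x - (-3)| = 1/1600 < delta but |f(x) - f(-3)| = 2 * 1/1600 = 1/800, which is not < 1/800; so no larger delta works.
Hence the largest such delta is 1/1600.

1/1600


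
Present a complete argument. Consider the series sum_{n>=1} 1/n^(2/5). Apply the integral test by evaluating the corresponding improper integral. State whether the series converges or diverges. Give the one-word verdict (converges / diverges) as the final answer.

Let f(x) = x^(-2/5). Then f is positive, continuous, and decreasing on [1, infinity), so the integral test applies.
Compute the improper integral int_{1}^infinity f(x) dx:
  antiderivative F(x) = 5*x^(3/5)/3.
  As x -> infinity, F(x) -> infinity (since p = 2/5 < 1).
  So the integral diverges. By the integral test, the series diverges.

diverges


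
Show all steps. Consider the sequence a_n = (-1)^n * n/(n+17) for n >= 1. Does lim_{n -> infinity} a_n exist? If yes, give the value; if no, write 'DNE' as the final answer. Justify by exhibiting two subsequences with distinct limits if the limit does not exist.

Examine the behaviour of a_n along subsequences.
a_{2k} = 2k/(2k+17) -> 1. a_{2k+1} = -(2k+1)/(2k+18) -> -1.
Since these two subsequential limits are 1 and -1, distinct, the full sequence cannot converge (a convergent sequence has all subsequences tending to the same limit). So lim a_n does not exist.

DNE


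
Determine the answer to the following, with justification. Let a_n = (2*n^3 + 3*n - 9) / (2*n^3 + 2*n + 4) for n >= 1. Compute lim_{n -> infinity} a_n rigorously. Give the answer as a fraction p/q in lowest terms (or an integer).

Divide numerator and denominator by n^3, the highest power:
numerator / n^3 = 2 + 3/n^2 - 9/n^3
denominator / n^3 = 2 + 2/n^2 + 4/n^3
As n -> infinity, all terms of the form c/n^k (k >= 1) tend to 0.
So numerator / n^3 -> 2 and denominator / n^3 -> 2.
Therefore lim a_n = 1.

1


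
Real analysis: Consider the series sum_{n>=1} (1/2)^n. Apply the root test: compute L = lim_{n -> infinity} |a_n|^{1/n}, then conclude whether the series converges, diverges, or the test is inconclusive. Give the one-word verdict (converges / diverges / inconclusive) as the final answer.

Let a_n denote the general term. Form |a_n|^(1/n) and simplify:
|a_n|^(1/n) = 1/2
Take the limit as n -> infinity: L = 1/2.
Since L = 1/2 < 1, the root test implies convergence.

converges


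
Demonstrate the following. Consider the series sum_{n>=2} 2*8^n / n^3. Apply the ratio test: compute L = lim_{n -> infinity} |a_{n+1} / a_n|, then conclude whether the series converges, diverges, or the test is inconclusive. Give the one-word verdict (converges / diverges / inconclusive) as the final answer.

Let a_n denote the general term. Form the ratio a_{n+1}/a_n and simplify:
a_{n+1}/a_n = 8*n^3/(n + 1)^3
Take the limit as n -> infinity: L = 8.
Since L = 8 > 1 (or L = infinity), the ratio test implies the series diverges.

diverges


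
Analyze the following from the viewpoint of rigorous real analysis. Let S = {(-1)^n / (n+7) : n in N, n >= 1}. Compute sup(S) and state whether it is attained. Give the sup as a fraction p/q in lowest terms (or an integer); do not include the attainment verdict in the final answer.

Analysis:
- Values: -1/8, 1/9, -1/10, 1/11, -1/12, ...
- Positive terms (even n): 1/(2+7), 1/(4+7), ... decreasing -> max = 1/9 (n=2).
- Negative terms (odd n): -1/(1+7), -1/(3+7), ... increasing -> min = -1/8 (n=1).
- So sup = 1/9 (attained at n=2); inf = -1/8 (attained at n=1).
Conclusion: sup(S) = 1/9, attained in S.

1/9


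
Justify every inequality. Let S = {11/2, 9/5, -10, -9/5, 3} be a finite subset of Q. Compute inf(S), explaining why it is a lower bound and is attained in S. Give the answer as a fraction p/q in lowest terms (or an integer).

S is finite, so inf(S) = min(S).
Sorted increasing:
-10, -9/5, 9/5, 3, 11/2
The extremum is -10.
For every x in S, x >= -10. And -10 is in S, so it is attained.
Therefore inf(S) = -10.

-10


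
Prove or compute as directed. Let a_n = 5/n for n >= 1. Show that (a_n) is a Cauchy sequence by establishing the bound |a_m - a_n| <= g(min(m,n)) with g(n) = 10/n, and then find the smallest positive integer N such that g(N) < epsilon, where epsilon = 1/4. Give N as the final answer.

For any m, n >= 1, by the triangle inequality:
|a_m - a_n| = |5/m - 5/n| <= 5*1/m + 5*1/n <= 10/min(m,n).
So g(n) = 10/n bounds the Cauchy difference. Since g(n) -> 0, (a_n) is Cauchy.
Now solve g(N) < 1/4: 10/N < 1/4 <=> N > 10 / (1/4) = 40.
The smallest integer strictly greater than 40 is N = 41.
Check: g(41) = 10/41 = 10/41 < 1/4; g(40) = 1/4 >= 1/4. So N = 41.

41


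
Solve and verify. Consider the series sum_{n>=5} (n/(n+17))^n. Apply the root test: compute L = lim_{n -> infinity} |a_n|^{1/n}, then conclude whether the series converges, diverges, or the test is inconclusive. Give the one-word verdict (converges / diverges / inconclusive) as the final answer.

Let a_n denote the general term. Form |a_n|^(1/n) and simplify:
|a_n|^(1/n) = n/(n + 17)
Take the limit as n -> infinity: L = 1.
Since L = 1, the root test is inconclusive. (In fact a_n = (n/(n+17))^n -> e^(-17) != 0, so the nth-term test shows divergence; but the root test itself gives no conclusion.)

inconclusive


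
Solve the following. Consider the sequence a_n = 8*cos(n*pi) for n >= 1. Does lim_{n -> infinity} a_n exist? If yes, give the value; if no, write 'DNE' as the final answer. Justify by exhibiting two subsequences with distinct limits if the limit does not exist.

Examine the behaviour of a_n along subsequences.
cos(n*pi) = (-1)^n, so a_n = 8*(-1)^n. a_{2k} = 8 -> 8. a_{2k+1} = -8 -> -8.
Since these two subsequential limits are 8 and -8, distinct, the full sequence cannot converge (a convergent sequence has all subsequences tending to the same limit). So lim a_n does not exist.

DNE


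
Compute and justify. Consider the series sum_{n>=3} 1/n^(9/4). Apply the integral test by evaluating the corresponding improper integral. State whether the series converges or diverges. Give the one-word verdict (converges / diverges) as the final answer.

Let f(x) = x^(-9/4). Then f is positive, continuous, and decreasing on [3, infinity), so the integral test applies.
Compute the improper integral int_{3}^infinity f(x) dx:
  antiderivative F(x) = -4/(5*x^(5/4)).
  As x -> infinity, F(x) -> 0 (since p = 9/4 > 1).
  So int = F(infinity) - F(3) = 0 - (-4*3^(3/4)/45) = 4*3^(3/4)/45.
  Finite, so by the integral test, the series converges.

converges
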